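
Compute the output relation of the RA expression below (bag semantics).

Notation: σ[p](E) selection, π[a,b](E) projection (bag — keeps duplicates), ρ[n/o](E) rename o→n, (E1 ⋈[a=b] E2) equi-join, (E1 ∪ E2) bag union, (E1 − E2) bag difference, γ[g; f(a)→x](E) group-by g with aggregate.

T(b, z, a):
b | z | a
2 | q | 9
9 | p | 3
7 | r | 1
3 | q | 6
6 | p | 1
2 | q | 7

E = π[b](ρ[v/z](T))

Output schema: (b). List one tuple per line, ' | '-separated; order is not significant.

Row counts bottom-up:
  T → 6
  ρ[v/z](T) → 6
  π[b](ρ[v/z](T)) → 6

== RESULT ==
b
2
2
3
6
7
9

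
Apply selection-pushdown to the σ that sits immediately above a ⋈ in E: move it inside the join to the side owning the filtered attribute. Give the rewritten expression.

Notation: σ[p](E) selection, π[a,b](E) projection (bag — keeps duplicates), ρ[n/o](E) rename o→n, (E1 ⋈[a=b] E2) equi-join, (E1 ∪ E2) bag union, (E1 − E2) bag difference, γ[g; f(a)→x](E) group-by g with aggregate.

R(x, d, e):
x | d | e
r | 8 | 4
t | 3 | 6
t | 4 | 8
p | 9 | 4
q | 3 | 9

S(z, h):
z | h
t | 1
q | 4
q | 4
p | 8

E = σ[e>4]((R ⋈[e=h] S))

σ filters on e, owned by the left side.
E' = (σ[e>4](R) ⋈[e=h] S)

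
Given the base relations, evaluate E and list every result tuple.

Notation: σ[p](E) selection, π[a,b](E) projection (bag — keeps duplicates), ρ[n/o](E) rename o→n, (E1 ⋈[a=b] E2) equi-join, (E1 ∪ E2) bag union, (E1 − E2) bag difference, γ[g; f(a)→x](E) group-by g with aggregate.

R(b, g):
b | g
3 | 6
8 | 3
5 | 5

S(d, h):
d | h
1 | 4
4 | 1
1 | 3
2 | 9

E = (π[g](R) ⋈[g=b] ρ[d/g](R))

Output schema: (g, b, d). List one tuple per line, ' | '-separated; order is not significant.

Stepwise |·|:
  R → 3
  π[g](R) → 3
  R → 3
  ρ[d/g](R) → 3
  (π[g](R) ⋈[g=b] ρ[d/g](R)) → 2

== RESULT ==
g | b | d
3 | 3 | 6
5 | 5 | 5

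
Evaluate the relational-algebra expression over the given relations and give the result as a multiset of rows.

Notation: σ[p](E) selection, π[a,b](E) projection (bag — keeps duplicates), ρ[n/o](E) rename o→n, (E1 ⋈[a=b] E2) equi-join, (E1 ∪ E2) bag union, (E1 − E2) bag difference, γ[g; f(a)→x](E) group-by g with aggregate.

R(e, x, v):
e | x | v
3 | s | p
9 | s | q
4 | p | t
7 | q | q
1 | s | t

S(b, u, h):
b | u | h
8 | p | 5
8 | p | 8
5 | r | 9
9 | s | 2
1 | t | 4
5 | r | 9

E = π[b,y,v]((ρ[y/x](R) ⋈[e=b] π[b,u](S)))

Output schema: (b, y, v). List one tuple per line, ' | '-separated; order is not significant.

Per-node cardinality:
  R → 5
  ρ[y/x](R) → 5
  S → 6
  π[b,u](S) → 6
  (ρ[y/x](R) ⋈[e=b] π[b,u](S)) → 2
  π[b,y,v]((ρ[y/x](R) ⋈[e=b] π[b,u](S))) → 2

== RESULT ==
b | y | v
1 | s | t
9 | s | q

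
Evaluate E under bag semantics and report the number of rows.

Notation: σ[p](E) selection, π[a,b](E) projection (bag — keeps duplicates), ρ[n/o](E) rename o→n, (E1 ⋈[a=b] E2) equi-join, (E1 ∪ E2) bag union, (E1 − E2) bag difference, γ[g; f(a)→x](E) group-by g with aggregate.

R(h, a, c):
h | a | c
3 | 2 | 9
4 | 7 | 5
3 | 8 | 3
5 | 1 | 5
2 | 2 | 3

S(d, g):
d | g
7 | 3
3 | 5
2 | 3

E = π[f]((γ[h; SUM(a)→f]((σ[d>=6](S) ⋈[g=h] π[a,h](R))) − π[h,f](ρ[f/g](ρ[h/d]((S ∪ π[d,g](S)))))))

Per-node cardinality:
  S → 3
  σ[d>=6](S) → 1
  R → 5
  π[a,h](R) → 5
  (σ[d>=6](S) ⋈[g=h] π[a,h](R)) → 2
  γ[h; SUM(a)→f]((σ[d>=6](S) ⋈[g=h] π[a,h](R))) → 1
  S → 3
  S → 3
  π[d,g](S) → 3
  (S ∪ π[d,g](S)) → 6
  ρ[h/d]((S ∪ π[d,g](S))) → 6
  ρ[f/g](ρ[h/d]((S ∪ π[d,g](S)))) → 6
  π[h,f](ρ[f/g](ρ[h/d]((S ∪ π[d,g](S))))) → 6
  (γ[h; SUM(a)→f]((σ[d>=6](S) ⋈[g=h] π[a,h](R))) − π[h,f](ρ[f/g](ρ[h/d]((S ∪ π[d,g](S)))))) → 1
  π[f]((γ[h; SUM(a)→f]((σ[d>=6](S) ⋈[g=h] π[a,h](R))) − π[h,f](ρ[f/g](ρ[h/d]((S ∪ π[d,g](S))))))) → 1

|E| = 1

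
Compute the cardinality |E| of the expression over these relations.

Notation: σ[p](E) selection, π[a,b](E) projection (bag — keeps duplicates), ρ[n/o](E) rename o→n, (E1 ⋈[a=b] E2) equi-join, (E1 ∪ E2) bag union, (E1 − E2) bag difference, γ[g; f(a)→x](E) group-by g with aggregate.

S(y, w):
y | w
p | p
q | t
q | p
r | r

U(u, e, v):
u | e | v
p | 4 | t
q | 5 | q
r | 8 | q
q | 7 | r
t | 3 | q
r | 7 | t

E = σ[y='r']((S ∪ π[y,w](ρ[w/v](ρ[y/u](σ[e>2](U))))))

Subexpression sizes:
  S → 4
  U → 6
  σ[e>2](U) → 6
  ρ[y/u](σ[e>2](U)) → 6
  ρ[w/v](ρ[y/u](σ[e>2](U))) → 6
  π[y,w](ρ[w/v](ρ[y/u](σ[e>2](U)))) → 6
  (S ∪ π[y,w](ρ[w/v](ρ[y/u](σ[e>2](U))))) → 10
  σ[y='r']((S ∪ π[y,w](ρ[w/v](ρ[y/u](σ[e>2](U)))))) → 3

|E| = 3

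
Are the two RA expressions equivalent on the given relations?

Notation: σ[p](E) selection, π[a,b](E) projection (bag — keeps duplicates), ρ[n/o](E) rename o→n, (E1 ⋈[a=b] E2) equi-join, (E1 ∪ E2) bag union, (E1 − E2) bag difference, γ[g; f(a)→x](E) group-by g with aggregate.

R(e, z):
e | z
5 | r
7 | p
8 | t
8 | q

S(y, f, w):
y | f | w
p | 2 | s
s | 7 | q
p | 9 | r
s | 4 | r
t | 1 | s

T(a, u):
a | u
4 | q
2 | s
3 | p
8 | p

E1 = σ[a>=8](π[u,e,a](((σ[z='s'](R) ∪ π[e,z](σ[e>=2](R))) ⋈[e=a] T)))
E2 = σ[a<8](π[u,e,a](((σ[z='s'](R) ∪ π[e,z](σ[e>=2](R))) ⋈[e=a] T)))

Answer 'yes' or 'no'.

E1 per-node cardinality:
  R → 4
  σ[z='s'](R) → 0
  R → 4
  σ[e>=2](R) → 4
  π[e,z](σ[e>=2](R)) → 4
  (σ[z='s'](R) ∪ π[e,z](σ[e>=2](R))) → 4
  T → 4
  ((σ[z='s'](R) ∪ π[e,z](σ[e>=2](R))) ⋈[e=a] T) → 2
  π[u,e,a](((σ[z='s'](R) ∪ π[e,z](σ[e>=2](R))) ⋈[e=a] T)) → 2
  σ[a>=8](π[u,e,a](((σ[z='s'](R) ∪ π[e,z](σ[e>=2](R))) ⋈[e=a] T))) → 2
E2 per-node cardinality:
  R → 4
  σ[z='s'](R) → 0
  R → 4
  σ[e>=2](R) → 4
  π[e,z](σ[e>=2](R)) → 4
  (σ[z='s'](R) ∪ π[e,z](σ[e>=2](R))) → 4
  T → 4
  ((σ[z='s'](R) ∪ π[e,z](σ[e>=2](R))) ⋈[e=a] T) → 2
  π[u,e,a](((σ[z='s'](R) ∪ π[e,z](σ[e>=2](R))) ⋈[e=a] T)) → 2
  σ[a<8](π[u,e,a](((σ[z='s'](R) ∪ π[e,z](σ[e>=2](R))) ⋈[e=a] T))) → 0

E1 result:
u | e | a
p | 8 | 8
p | 8 | 8
E2 result:
u | e | a
(0 rows)
Witness: ('p', 8, 8) appears 2× in E1 but 0× in E2.

no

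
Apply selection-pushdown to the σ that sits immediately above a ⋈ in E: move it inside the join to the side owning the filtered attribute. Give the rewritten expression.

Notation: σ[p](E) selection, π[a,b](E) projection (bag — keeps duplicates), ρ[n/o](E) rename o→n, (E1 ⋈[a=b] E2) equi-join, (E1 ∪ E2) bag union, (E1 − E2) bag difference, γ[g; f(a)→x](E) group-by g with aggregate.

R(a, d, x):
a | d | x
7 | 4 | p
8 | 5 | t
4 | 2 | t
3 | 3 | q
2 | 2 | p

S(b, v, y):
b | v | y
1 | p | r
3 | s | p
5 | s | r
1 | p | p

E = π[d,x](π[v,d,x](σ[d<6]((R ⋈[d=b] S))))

σ filters on d, owned by the left side.
E' = π[d,x](π[v,d,x]((σ[d<6](R) ⋈[d=b] S)))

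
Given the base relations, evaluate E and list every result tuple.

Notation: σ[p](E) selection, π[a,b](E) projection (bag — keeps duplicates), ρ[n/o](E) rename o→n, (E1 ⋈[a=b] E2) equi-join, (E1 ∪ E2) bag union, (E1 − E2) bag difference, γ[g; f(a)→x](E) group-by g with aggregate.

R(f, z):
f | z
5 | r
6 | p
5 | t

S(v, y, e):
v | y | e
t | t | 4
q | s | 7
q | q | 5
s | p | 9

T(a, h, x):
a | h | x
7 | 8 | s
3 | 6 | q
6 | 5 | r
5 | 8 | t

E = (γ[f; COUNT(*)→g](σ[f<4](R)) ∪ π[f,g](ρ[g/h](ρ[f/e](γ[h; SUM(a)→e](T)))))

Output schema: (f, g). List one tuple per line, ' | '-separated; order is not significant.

Row counts bottom-up:
  R → 3
  σ[f<4](R) → 0
  γ[f; COUNT(*)→g](σ[f<4](R)) → 0
  T → 4
  γ[h; SUM(a)→e](T) → 3
  ρ[f/e](γ[h; SUM(a)→e](T)) → 3
  ρ[g/h](ρ[f/e](γ[h; SUM(a)→e](T))) → 3
  π[f,g](ρ[g/h](ρ[f/e](γ[h; SUM(a)→e](T)))) → 3
  (γ[f; COUNT(*)→g](σ[f<4](R)) ∪ π[f,g](ρ[g/h](ρ[f/e](γ[h; SUM(a)→e](T))))) → 3

== RESULT ==
f | g
3 | 6
6 | 5
12 | 8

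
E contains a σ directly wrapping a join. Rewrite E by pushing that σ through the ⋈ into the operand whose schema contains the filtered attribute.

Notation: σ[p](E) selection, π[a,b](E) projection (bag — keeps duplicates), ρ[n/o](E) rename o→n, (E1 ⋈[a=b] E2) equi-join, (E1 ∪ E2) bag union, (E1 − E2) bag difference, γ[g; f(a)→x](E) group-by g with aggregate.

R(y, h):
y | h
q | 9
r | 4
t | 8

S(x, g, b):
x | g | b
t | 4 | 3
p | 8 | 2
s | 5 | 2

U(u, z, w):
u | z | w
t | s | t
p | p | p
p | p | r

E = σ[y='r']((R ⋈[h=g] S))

σ filters on y, owned by the left side.
E' = (σ[y='r'](R) ⋈[h=g] S)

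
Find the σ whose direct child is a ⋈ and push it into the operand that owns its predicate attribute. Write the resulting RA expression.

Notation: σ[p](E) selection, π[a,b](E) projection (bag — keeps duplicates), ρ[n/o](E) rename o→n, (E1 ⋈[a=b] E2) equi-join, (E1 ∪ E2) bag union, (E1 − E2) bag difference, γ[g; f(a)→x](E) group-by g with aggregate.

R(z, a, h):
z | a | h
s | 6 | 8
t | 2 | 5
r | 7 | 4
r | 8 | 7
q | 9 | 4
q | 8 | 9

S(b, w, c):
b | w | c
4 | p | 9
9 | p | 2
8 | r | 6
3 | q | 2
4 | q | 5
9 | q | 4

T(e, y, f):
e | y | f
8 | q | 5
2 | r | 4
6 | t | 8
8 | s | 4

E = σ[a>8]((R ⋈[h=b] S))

σ filters on a, owned by the left side.
E' = (σ[a>8](R) ⋈[h=b] S)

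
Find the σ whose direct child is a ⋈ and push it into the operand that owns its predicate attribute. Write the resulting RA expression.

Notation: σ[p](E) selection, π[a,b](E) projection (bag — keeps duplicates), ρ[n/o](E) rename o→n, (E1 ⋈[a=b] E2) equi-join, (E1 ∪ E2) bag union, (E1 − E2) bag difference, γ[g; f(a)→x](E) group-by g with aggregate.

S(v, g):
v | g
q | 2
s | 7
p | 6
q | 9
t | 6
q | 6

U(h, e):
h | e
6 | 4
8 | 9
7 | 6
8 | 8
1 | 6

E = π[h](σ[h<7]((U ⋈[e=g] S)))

σ filters on h, owned by the left side.
E' = π[h]((σ[h<7](U) ⋈[e=g] S))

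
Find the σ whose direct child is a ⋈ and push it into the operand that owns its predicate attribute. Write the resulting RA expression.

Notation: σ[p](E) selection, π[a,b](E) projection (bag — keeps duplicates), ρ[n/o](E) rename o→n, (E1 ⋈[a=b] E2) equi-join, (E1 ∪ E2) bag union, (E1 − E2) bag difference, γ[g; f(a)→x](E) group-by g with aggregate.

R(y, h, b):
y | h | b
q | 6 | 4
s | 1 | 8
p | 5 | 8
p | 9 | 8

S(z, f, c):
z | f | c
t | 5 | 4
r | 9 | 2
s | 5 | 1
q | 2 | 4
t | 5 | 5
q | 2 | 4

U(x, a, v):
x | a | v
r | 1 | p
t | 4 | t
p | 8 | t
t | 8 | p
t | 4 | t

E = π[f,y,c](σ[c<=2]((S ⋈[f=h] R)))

σ filters on c, owned by the left side.
E' = π[f,y,c]((σ[c<=2](S) ⋈[f=h] R))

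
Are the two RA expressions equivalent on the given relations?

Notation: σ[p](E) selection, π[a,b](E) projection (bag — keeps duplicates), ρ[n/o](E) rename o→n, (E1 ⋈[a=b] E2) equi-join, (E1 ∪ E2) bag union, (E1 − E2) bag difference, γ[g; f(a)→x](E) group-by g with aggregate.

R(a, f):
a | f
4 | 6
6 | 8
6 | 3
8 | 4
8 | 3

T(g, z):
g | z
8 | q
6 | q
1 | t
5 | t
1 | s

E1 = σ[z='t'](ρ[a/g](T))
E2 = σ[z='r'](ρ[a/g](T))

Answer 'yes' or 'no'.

E1 per-node cardinality:
  T → 5
  ρ[a/g](T) → 5
  σ[z='t'](ρ[a/g](T)) → 2
E2 per-node cardinality:
  T → 5
  ρ[a/g](T) → 5
  σ[z='r'](ρ[a/g](T)) → 0

E1 result:
a | z
1 | t
5 | t
E2 result:
a | z
(0 rows)
Witness: (1, 't') appears 1× in E1 but 0× in E2.

no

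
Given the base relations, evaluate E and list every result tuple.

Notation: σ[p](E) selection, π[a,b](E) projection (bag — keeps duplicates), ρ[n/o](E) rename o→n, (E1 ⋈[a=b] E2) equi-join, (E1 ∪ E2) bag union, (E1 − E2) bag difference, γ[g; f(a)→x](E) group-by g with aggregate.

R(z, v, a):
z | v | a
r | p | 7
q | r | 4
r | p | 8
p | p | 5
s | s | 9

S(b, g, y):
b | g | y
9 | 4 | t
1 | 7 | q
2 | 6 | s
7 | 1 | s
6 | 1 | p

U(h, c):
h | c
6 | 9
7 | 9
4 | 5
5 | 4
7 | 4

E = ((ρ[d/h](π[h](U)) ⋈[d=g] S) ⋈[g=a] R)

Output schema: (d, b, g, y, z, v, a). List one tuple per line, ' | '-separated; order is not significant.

Per-node cardinality:
  U → 5
  π[h](U) → 5
  ρ[d/h](π[h](U)) → 5
  S → 5
  (ρ[d/h](π[h](U)) ⋈[d=g] S) → 4
  R → 5
  ((ρ[d/h](π[h](U)) ⋈[d=g] S) ⋈[g=a] R) → 3

== RESULT ==
d | b | g | y | z | v | a
4 | 9 | 4 | t | q | r | 4
7 | 1 | 7 | q | r | p | 7
7 | 1 | 7 | q | r | p | 7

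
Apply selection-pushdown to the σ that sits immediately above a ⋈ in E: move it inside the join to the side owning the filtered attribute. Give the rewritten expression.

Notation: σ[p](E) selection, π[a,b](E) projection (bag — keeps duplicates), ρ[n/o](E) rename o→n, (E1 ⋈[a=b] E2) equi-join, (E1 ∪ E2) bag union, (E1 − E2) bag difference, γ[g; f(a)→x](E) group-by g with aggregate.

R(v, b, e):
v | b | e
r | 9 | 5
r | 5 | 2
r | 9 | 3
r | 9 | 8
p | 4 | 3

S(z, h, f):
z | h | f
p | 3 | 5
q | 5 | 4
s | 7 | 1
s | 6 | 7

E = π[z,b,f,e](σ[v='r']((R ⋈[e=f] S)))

σ filters on v, owned by the left side.
E' = π[z,b,f,e]((σ[v='r'](R) ⋈[e=f] S))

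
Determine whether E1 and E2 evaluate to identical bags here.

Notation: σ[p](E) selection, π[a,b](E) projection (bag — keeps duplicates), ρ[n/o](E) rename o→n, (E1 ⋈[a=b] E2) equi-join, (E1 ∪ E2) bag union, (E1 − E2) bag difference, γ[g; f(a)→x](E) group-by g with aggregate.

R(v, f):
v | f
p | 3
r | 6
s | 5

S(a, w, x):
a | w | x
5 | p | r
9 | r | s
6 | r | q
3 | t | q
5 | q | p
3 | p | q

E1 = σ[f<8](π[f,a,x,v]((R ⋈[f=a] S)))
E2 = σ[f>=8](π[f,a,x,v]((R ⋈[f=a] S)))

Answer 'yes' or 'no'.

E1 subexpression sizes:
  R → 3
  S → 6
  (R ⋈[f=a] S) → 5
  π[f,a,x,v]((R ⋈[f=a] S)) → 5
  σ[f<8](π[f,a,x,v]((R ⋈[f=a] S))) → 5
E2 subexpression sizes:
  R → 3
  S → 6
  (R ⋈[f=a] S) → 5
  π[f,a,x,v]((R ⋈[f=a] S)) → 5
  σ[f>=8](π[f,a,x,v]((R ⋈[f=a] S))) → 0

E1 result:
f | a | x | v
3 | 3 | q | p
3 | 3 | q | p
5 | 5 | p | s
5 | 5 | r | s
6 | 6 | q | r
E2 result:
f | a | x | v
(0 rows)
Witness: (5, 5, 'r', 's') appears 1× in E1 but 0× in E2.

no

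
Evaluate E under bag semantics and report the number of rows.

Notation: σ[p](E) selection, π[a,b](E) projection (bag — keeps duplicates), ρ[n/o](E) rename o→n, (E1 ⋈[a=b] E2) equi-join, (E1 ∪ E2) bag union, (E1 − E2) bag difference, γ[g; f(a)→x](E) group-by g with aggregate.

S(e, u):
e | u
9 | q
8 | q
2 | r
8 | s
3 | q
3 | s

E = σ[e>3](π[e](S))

Stepwise |·|:
  S → 6
  π[e](S) → 6
  σ[e>3](π[e](S)) → 3

|E| = 3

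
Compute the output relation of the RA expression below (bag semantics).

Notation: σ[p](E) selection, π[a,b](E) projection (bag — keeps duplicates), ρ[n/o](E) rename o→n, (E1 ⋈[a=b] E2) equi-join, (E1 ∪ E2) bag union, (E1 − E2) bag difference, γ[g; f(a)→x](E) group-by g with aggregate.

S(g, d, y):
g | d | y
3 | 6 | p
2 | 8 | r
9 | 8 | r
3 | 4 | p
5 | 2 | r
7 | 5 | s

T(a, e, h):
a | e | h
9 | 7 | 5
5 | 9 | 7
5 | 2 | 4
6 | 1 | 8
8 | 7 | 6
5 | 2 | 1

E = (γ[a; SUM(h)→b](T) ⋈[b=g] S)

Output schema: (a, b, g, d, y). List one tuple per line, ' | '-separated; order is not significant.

Per-node cardinality:
  T → 6
  γ[a; SUM(h)→b](T) → 4
  S → 6
  (γ[a; SUM(h)→b](T) ⋈[b=g] S) → 1

== RESULT ==
a | b | g | d | y
9 | 5 | 5 | 2 | r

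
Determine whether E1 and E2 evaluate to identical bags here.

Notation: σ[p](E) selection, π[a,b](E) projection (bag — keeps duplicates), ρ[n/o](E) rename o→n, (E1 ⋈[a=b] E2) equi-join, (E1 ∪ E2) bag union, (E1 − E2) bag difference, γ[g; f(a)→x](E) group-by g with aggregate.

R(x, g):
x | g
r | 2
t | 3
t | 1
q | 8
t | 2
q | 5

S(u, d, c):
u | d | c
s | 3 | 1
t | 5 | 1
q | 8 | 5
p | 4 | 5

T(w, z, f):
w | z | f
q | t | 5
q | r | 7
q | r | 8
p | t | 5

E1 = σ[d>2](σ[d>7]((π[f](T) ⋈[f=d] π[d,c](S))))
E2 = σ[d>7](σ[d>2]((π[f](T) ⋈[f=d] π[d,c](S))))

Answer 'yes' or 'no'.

E1 row counts bottom-up:
  T → 4
  π[f](T) → 4
  S → 4
  π[d,c](S) → 4
  (π[f](T) ⋈[f=d] π[d,c](S)) → 3
  σ[d>7]((π[f](T) ⋈[f=d] π[d,c](S))) → 1
  σ[d>2](σ[d>7]((π[f](T) ⋈[f=d] π[d,c](S)))) → 1
E2 row counts bottom-up:
  T → 4
  π[f](T) → 4
  S → 4
  π[d,c](S) → 4
  (π[f](T) ⋈[f=d] π[d,c](S)) → 3
  σ[d>2]((π[f](T) ⋈[f=d] π[d,c](S))) → 3
  σ[d>7](σ[d>2]((π[f](T) ⋈[f=d] π[d,c](S)))) → 1

E1 and E2 produce the same multiset:
f | d | c
8 | 8 | 5

yes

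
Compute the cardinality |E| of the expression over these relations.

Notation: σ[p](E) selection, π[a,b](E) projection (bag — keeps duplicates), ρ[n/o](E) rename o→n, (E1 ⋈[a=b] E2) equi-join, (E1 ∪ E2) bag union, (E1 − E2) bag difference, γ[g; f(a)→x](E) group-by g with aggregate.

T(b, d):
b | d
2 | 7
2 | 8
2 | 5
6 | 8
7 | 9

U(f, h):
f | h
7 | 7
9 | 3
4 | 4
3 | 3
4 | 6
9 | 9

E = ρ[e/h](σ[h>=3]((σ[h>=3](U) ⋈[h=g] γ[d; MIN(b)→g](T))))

Row counts bottom-up:
  U → 6
  σ[h>=3](U) → 6
  T → 5
  γ[d; MIN(b)→g](T) → 4
  (σ[h>=3](U) ⋈[h=g] γ[d; MIN(b)→g](T)) → 1
  σ[h>=3]((σ[h>=3](U) ⋈[h=g] γ[d; MIN(b)→g](T))) → 1
  ρ[e/h](σ[h>=3]((σ[h>=3](U) ⋈[h=g] γ[d; MIN(b)→g](T)))) → 1

|E| = 1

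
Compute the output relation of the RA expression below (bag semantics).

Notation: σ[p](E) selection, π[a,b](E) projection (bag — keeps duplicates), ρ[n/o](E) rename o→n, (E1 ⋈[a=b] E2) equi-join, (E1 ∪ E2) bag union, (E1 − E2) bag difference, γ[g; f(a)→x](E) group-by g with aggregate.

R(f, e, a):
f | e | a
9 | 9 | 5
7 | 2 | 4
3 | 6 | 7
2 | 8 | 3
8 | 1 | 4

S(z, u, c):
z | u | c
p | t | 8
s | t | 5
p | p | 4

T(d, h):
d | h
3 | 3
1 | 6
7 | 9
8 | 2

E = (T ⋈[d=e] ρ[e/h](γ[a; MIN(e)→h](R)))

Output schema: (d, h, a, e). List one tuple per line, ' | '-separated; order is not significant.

Stepwise |·|:
  T → 4
  R → 5
  γ[a; MIN(e)→h](R) → 4
  ρ[e/h](γ[a; MIN(e)→h](R)) → 4
  (T ⋈[d=e] ρ[e/h](γ[a; MIN(e)→h](R))) → 2

== RESULT ==
d | h | a | e
1 | 6 | 4 | 1
8 | 2 | 3 | 8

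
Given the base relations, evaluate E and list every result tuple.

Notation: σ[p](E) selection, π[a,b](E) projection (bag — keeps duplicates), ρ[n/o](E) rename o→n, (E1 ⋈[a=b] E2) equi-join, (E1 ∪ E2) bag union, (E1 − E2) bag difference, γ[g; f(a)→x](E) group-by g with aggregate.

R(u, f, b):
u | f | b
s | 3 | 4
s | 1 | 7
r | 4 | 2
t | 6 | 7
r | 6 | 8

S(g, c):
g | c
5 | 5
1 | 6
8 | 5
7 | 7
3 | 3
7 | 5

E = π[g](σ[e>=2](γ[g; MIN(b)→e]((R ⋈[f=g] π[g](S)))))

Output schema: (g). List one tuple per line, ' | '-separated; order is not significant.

Per-node cardinality:
  R → 5
  S → 6
  π[g](S) → 6
  (R ⋈[f=g] π[g](S)) → 2
  γ[g; MIN(b)→e]((R ⋈[f=g] π[g](S))) → 2
  σ[e>=2](γ[g; MIN(b)→e]((R ⋈[f=g] π[g](S)))) → 2
  π[g](σ[e>=2](γ[g; MIN(b)→e]((R ⋈[f=g] π[g](S))))) → 2

== RESULT ==
g
1
3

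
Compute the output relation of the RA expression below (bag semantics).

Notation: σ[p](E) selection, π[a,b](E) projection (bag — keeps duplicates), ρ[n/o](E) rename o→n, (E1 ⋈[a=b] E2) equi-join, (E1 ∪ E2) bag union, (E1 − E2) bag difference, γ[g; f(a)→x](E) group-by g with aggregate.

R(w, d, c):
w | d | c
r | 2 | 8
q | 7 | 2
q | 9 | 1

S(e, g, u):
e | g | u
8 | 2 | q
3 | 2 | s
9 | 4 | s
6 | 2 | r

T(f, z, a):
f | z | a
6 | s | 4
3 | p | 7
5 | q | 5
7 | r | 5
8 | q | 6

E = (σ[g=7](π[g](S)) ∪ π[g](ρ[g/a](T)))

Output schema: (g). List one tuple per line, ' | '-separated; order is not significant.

Per-node cardinality:
  S → 4
  π[g](S) → 4
  σ[g=7](π[g](S)) → 0
  T → 5
  ρ[g/a](T) → 5
  π[g](ρ[g/a](T)) → 5
  (σ[g=7](π[g](S)) ∪ π[g](ρ[g/a](T))) → 5

== RESULT ==
g
4
5
5
6
7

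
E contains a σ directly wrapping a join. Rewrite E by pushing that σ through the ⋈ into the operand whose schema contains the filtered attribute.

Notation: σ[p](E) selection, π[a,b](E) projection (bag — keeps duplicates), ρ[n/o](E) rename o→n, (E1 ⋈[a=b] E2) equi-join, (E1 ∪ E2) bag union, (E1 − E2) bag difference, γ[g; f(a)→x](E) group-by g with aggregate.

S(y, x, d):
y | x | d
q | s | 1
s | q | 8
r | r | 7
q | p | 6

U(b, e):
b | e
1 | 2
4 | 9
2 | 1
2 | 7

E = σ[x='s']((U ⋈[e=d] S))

σ filters on x, owned by the right side.
E' = (U ⋈[e=d] σ[x='s'](S))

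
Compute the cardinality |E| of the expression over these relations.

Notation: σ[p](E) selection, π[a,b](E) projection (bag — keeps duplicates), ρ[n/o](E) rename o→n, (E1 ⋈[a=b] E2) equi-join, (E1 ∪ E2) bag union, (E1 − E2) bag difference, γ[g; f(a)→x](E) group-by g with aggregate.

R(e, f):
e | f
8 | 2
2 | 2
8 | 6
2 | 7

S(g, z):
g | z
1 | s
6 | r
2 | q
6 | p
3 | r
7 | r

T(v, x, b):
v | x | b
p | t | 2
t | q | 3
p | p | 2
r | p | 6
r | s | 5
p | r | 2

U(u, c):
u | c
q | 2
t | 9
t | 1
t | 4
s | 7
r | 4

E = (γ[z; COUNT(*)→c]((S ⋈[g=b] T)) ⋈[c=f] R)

Subexpression sizes:
  S → 6
  T → 6
  (S ⋈[g=b] T) → 6
  γ[z; COUNT(*)→c]((S ⋈[g=b] T)) → 3
  R → 4
  (γ[z; COUNT(*)→c]((S ⋈[g=b] T)) ⋈[c=f] R) → 2

|E| = 2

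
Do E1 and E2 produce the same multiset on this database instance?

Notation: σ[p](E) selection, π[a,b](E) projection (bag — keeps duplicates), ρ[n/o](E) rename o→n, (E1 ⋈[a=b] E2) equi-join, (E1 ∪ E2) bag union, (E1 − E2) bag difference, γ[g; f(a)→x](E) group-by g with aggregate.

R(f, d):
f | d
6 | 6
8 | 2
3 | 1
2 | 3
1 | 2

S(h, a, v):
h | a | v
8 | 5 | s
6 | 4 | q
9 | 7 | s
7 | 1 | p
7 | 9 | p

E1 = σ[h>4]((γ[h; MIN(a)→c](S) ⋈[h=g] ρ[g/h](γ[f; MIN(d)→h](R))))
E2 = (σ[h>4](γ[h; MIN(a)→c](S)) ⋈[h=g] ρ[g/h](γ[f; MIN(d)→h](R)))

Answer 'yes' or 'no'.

E1 subexpression sizes:
  S → 5
  γ[h; MIN(a)→c](S) → 4
  R → 5
  γ[f; MIN(d)→h](R) → 5
  ρ[g/h](γ[f; MIN(d)→h](R)) → 5
  (γ[h; MIN(a)→c](S) ⋈[h=g] ρ[g/h](γ[f; MIN(d)→h](R))) → 1
  σ[h>4]((γ[h; MIN(a)→c](S) ⋈[h=g] ρ[g/h](γ[f; MIN(d)→h](R)))) → 1
E2 subexpression sizes:
  S → 5
  γ[h; MIN(a)→c](S) → 4
  σ[h>4](γ[h; MIN(a)→c](S)) → 4
  R → 5
  γ[f; MIN(d)→h](R) → 5
  ρ[g/h](γ[f; MIN(d)→h](R)) → 5
  (σ[h>4](γ[h; MIN(a)→c](S)) ⋈[h=g] ρ[g/h](γ[f; MIN(d)→h](R))) → 1

E1 and E2 produce the same multiset:
h | c | f | g
6 | 4 | 6 | 6

yes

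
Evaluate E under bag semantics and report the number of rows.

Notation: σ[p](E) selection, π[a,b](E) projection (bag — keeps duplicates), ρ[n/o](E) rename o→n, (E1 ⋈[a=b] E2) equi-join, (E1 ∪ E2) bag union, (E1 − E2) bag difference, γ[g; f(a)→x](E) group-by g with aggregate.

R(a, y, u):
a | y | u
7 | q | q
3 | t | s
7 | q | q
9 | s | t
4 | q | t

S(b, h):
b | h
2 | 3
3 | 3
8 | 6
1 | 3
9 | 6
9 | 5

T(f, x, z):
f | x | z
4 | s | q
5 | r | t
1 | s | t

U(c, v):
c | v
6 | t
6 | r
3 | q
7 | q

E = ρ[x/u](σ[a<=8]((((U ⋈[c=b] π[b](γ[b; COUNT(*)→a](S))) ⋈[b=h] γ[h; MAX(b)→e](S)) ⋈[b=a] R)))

Subexpression sizes:
  U → 4
  S → 6
  γ[b; COUNT(*)→a](S) → 5
  π[b](γ[b; COUNT(*)→a](S)) → 5
  (U ⋈[c=b] π[b](γ[b; COUNT(*)→a](S))) → 1
  S → 6
  γ[h; MAX(b)→e](S) → 3
  ((U ⋈[c=b] π[b](γ[b; COUNT(*)→a](S))) ⋈[b=h] γ[h; MAX(b)→e](S)) → 1
  R → 5
  (((U ⋈[c=b] π[b](γ[b; COUNT(*)→a](S))) ⋈[b=h] γ[h; MAX(b)→e](S)) ⋈[b=a] R) → 1
  σ[a<=8]((((U ⋈[c=b] π[b](γ[b; COUNT(*)→a](S))) ⋈[b=h] γ[h; MAX(b)→e](S)) ⋈[b=a] R)) → 1
  ρ[x/u](σ[a<=8]((((U ⋈[c=b] π[b](γ[b; COUNT(*)→a](S))) ⋈[b=h] γ[h; MAX(b)→e](S)) ⋈[b=a] R))) → 1

|E| = 1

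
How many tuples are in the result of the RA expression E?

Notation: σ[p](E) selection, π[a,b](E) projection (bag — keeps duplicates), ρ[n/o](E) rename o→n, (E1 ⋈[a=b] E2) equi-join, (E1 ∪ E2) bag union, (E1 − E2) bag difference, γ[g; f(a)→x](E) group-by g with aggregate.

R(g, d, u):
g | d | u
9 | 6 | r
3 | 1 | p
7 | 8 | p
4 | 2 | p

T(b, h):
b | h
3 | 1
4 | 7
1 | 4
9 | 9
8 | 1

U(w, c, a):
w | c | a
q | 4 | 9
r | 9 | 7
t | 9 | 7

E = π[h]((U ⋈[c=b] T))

Subexpression sizes:
  U → 3
  T → 5
  (U ⋈[c=b] T) → 3
  π[h]((U ⋈[c=b] T)) → 3

|E| = 3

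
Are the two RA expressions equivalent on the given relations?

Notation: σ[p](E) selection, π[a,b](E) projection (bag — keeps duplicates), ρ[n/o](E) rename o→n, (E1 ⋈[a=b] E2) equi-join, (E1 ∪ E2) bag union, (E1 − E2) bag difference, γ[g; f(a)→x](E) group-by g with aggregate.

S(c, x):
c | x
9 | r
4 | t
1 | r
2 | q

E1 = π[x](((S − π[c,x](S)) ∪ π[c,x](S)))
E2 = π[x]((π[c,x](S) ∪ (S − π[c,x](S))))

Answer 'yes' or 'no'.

E1 row counts bottom-up:
  S → 4
  S → 4
  π[c,x](S) → 4
  (S − π[c,x](S)) → 0
  S → 4
  π[c,x](S) → 4
  ((S − π[c,x](S)) ∪ π[c,x](S)) → 4
  π[x](((S − π[c,x](S)) ∪ π[c,x](S))) → 4
E2 row counts bottom-up:
  S → 4
  π[c,x](S) → 4
  S → 4
  S → 4
  π[c,x](S) → 4
  (S − π[c,x](S)) → 0
  (π[c,x](S) ∪ (S − π[c,x](S))) → 4
  π[x]((π[c,x](S) ∪ (S − π[c,x](S)))) → 4

E1 and E2 produce the same multiset:
x
q
r
r
t

yes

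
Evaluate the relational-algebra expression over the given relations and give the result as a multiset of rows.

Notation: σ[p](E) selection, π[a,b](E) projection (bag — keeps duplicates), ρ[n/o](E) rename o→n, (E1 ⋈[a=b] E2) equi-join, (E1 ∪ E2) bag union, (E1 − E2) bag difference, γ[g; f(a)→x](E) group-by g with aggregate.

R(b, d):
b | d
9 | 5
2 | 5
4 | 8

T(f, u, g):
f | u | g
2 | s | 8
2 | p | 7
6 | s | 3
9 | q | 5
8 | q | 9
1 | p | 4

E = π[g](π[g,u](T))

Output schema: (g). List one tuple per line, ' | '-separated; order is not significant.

Subexpression sizes:
  T → 6
  π[g,u](T) → 6
  π[g](π[g,u](T)) → 6

== RESULT ==
g
3
4
5
7
8
9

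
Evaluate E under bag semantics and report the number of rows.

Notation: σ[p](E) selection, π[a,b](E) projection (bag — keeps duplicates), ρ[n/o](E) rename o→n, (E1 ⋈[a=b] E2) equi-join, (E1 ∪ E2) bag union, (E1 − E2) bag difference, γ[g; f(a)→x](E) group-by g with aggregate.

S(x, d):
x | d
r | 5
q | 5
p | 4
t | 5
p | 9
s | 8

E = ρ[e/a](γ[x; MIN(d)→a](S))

Subexpression sizes:
  S → 6
  γ[x; MIN(d)→a](S) → 5
  ρ[e/a](γ[x; MIN(d)→a](S)) → 5

|E| = 5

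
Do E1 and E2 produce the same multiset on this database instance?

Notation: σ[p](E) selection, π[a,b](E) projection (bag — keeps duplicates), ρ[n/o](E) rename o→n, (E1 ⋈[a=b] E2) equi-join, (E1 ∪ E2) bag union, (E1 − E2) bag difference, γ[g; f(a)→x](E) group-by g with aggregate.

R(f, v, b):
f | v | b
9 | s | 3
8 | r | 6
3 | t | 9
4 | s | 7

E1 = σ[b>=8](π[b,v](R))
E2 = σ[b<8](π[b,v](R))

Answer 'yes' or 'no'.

E1 subexpression sizes:
  R → 4
  π[b,v](R) → 4
  σ[b>=8](π[b,v](R)) → 1
E2 subexpression sizes:
  R → 4
  π[b,v](R) → 4
  σ[b<8](π[b,v](R)) → 3

E1 result:
b | v
9 | t
E2 result:
b | v
3 | s
6 | r
7 | s
Witness: (3, 's') appears 0× in E1 but 1× in E2.

no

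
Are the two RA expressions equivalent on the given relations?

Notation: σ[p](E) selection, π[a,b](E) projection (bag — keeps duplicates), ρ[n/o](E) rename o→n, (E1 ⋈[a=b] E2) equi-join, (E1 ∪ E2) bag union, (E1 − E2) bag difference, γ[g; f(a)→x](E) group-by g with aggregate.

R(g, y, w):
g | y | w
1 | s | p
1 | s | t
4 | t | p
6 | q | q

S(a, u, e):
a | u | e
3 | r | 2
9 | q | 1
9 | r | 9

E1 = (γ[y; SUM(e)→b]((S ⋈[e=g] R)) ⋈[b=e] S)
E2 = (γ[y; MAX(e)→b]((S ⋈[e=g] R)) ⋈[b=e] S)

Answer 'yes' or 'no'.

E1 subexpression sizes:
  S → 3
  R → 4
  (S ⋈[e=g] R) → 2
  γ[y; SUM(e)→b]((S ⋈[e=g] R)) → 1
  S → 3
  (γ[y; SUM(e)→b]((S ⋈[e=g] R)) ⋈[b=e] S) → 1
E2 subexpression sizes:
  S → 3
  R → 4
  (S ⋈[e=g] R) → 2
  γ[y; MAX(e)→b]((S ⋈[e=g] R)) → 1
  S → 3
  (γ[y; MAX(e)→b]((S ⋈[e=g] R)) ⋈[b=e] S) → 1

E1 result:
y | b | a | u | e
s | 2 | 3 | r | 2
E2 result:
y | b | a | u | e
s | 1 | 9 | q | 1
Witness: ('s', 1, 9, 'q', 1) appears 0× in E1 but 1× in E2.

no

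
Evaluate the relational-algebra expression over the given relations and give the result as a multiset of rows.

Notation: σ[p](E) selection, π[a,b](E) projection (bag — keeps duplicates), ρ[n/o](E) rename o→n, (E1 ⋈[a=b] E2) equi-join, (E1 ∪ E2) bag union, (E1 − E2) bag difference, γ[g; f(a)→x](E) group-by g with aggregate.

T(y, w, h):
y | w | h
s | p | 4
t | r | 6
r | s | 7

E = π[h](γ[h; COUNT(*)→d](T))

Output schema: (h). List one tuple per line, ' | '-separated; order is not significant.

Stepwise |·|:
  T → 3
  γ[h; COUNT(*)→d](T) → 3
  π[h](γ[h; COUNT(*)→d](T)) → 3

== RESULT ==
h
4
6
7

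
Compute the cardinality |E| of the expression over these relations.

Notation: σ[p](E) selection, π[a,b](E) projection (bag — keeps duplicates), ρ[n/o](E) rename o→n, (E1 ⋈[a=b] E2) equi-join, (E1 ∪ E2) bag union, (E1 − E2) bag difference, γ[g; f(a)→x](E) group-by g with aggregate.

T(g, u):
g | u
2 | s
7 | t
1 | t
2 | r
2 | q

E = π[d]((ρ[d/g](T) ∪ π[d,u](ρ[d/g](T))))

Row counts bottom-up:
  T → 5
  ρ[d/g](T) → 5
  T → 5
  ρ[d/g](T) → 5
  π[d,u](ρ[d/g](T)) → 5
  (ρ[d/g](T) ∪ π[d,u](ρ[d/g](T))) → 10
  π[d]((ρ[d/g](T) ∪ π[d,u](ρ[d/g](T)))) → 10

|E| = 10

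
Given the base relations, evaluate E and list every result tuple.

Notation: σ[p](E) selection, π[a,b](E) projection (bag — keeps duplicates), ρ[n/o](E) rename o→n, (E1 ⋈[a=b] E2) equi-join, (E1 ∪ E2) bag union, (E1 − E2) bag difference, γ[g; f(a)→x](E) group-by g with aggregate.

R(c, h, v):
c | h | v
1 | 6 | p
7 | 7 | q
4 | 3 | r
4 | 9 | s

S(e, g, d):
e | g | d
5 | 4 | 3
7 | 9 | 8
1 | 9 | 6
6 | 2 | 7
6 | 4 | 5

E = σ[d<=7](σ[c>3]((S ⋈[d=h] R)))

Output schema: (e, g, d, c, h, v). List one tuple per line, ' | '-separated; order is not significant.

Stepwise |·|:
  S → 5
  R → 4
  (S ⋈[d=h] R) → 3
  σ[c>3]((S ⋈[d=h] R)) → 2
  σ[d<=7](σ[c>3]((S ⋈[d=h] R))) → 2

== RESULT ==
e | g | d | c | h | v
5 | 4 | 3 | 4 | 3 | r
6 | 2 | 7 | 7 | 7 | q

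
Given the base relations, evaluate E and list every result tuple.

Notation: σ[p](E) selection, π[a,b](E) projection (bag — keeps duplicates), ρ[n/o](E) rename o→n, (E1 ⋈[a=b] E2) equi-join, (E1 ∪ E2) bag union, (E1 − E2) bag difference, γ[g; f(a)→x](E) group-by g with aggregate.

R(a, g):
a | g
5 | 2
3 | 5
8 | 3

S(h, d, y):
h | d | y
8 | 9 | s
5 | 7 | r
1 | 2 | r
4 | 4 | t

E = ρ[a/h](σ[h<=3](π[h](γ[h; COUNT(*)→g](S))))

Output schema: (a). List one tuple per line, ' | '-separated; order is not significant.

Subexpression sizes:
  S → 4
  γ[h; COUNT(*)→g](S) → 4
  π[h](γ[h; COUNT(*)→g](S)) → 4
  σ[h<=3](π[h](γ[h; COUNT(*)→g](S))) → 1
  ρ[a/h](σ[h<=3](π[h](γ[h; COUNT(*)→g](S)))) → 1

== RESULT ==
a
1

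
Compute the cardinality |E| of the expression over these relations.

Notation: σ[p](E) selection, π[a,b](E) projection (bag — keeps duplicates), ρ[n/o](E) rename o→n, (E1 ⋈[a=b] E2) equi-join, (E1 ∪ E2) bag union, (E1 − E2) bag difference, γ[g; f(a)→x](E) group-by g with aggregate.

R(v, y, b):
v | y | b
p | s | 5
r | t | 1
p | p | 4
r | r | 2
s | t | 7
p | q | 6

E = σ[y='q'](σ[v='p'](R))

Stepwise |·|:
  R → 6
  σ[v='p'](R) → 3
  σ[y='q'](σ[v='p'](R)) → 1

|E| = 1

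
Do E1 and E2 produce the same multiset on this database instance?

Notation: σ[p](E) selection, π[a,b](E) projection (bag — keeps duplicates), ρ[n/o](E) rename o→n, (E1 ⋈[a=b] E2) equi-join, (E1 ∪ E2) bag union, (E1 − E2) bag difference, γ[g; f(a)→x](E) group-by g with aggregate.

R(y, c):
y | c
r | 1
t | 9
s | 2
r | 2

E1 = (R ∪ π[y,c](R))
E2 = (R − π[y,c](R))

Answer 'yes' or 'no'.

E1 subexpression sizes:
  R → 4
  R → 4
  π[y,c](R) → 4
  (R ∪ π[y,c](R)) → 8
E2 subexpression sizes:
  R → 4
  R → 4
  π[y,c](R) → 4
  (R − π[y,c](R)) → 0

E1 result:
y | c
r | 1
r | 1
r | 2
r | 2
s | 2
s | 2
t | 9
t | 9
E2 result:
y | c
(0 rows)
Witness: ('r', 1) appears 2× in E1 but 0× in E2.

no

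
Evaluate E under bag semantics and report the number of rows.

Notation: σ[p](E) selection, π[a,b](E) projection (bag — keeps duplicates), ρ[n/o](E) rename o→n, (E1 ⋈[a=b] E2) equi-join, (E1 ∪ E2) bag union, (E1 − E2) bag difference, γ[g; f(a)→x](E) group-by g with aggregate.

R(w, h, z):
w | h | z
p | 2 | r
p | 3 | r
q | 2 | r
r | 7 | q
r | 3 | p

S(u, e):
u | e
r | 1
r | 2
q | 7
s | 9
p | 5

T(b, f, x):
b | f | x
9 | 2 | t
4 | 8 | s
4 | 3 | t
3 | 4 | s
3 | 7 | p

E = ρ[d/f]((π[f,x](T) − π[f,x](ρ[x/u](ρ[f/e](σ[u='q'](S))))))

Row counts bottom-up:
  T → 5
  π[f,x](T) → 5
  S → 5
  σ[u='q'](S) → 1
  ρ[f/e](σ[u='q'](S)) → 1
  ρ[x/u](ρ[f/e](σ[u='q'](S))) → 1
  π[f,x](ρ[x/u](ρ[f/e](σ[u='q'](S)))) → 1
  (π[f,x](T) − π[f,x](ρ[x/u](ρ[f/e](σ[u='q'](S))))) → 5
  ρ[d/f]((π[f,x](T) − π[f,x](ρ[x/u](ρ[f/e](σ[u='q'](S)))))) → 5

|E| = 5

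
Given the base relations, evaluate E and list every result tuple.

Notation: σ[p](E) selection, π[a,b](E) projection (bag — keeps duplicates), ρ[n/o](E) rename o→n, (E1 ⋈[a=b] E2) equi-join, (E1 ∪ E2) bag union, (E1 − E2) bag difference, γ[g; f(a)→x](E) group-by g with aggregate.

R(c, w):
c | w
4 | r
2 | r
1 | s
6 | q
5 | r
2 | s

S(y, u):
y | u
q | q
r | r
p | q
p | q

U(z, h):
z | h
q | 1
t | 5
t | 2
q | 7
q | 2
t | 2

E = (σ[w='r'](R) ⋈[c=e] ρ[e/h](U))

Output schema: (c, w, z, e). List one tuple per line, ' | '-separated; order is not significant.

Per-node cardinality:
  R → 6
  σ[w='r'](R) → 3
  U → 6
  ρ[e/h](U) → 6
  (σ[w='r'](R) ⋈[c=e] ρ[e/h](U)) → 4

== RESULT ==
c | w | z | e
2 | r | q | 2
2 | r | t | 2
2 | r | t | 2
5 | r | t | 5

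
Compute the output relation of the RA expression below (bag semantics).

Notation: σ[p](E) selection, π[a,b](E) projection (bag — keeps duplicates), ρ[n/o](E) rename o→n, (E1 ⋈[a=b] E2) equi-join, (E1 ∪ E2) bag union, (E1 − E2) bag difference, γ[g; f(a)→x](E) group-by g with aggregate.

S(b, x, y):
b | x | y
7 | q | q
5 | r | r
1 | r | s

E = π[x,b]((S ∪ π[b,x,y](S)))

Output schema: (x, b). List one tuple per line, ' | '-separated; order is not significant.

Subexpression sizes:
  S → 3
  S → 3
  π[b,x,y](S) → 3
  (S ∪ π[b,x,y](S)) → 6
  π[x,b]((S ∪ π[b,x,y](S))) → 6

== RESULT ==
x | b
q | 7
q | 7
r | 1
r | 1
r | 5
r | 5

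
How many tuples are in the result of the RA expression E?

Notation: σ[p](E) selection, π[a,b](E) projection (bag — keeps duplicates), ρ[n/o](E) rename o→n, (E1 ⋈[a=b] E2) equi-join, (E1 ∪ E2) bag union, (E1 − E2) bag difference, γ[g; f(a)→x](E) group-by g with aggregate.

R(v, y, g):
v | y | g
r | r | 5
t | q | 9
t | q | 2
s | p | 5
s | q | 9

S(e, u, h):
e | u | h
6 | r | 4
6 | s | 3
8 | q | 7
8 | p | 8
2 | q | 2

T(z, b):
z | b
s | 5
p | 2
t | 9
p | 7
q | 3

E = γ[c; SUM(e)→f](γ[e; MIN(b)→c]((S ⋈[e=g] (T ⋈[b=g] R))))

Row counts bottom-up:
  S → 5
  T → 5
  R → 5
  (T ⋈[b=g] R) → 5
  (S ⋈[e=g] (T ⋈[b=g] R)) → 1
  γ[e; MIN(b)→c]((S ⋈[e=g] (T ⋈[b=g] R))) → 1
  γ[c; SUM(e)→f](γ[e; MIN(b)→c]((S ⋈[e=g] (T ⋈[b=g] R)))) → 1

|E| = 1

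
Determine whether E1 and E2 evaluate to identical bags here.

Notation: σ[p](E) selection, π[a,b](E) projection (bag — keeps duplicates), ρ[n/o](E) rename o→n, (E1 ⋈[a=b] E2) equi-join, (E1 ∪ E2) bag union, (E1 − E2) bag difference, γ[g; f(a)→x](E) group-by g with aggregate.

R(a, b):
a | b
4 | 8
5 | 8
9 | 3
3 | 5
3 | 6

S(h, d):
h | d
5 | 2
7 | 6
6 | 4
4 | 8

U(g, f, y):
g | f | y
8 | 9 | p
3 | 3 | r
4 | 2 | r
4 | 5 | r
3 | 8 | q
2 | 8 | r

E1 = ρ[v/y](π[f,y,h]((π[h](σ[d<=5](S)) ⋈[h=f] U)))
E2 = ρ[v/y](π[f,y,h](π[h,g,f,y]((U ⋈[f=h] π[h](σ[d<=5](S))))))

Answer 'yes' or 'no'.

E1 subexpression sizes:
  S → 4
  σ[d<=5](S) → 2
  π[h](σ[d<=5](S)) → 2
  U → 6
  (π[h](σ[d<=5](S)) ⋈[h=f] U) → 1
  π[f,y,h]((π[h](σ[d<=5](S)) ⋈[h=f] U)) → 1
  ρ[v/y](π[f,y,h]((π[h](σ[d<=5](S)) ⋈[h=f] U))) → 1
E2 subexpression sizes:
  U → 6
  S → 4
  σ[d<=5](S) → 2
  π[h](σ[d<=5](S)) → 2
  (U ⋈[f=h] π[h](σ[d<=5](S))) → 1
  π[h,g,f,y]((U ⋈[f=h] π[h](σ[d<=5](S)))) → 1
  π[f,y,h](π[h,g,f,y]((U ⋈[f=h] π[h](σ[d<=5](S))))) → 1
  ρ[v/y](π[f,y,h](π[h,g,f,y]((U ⋈[f=h] π[h](σ[d<=5](S)))))) → 1

E1 and E2 produce the same multiset:
f | v | h
5 | r | 5

yes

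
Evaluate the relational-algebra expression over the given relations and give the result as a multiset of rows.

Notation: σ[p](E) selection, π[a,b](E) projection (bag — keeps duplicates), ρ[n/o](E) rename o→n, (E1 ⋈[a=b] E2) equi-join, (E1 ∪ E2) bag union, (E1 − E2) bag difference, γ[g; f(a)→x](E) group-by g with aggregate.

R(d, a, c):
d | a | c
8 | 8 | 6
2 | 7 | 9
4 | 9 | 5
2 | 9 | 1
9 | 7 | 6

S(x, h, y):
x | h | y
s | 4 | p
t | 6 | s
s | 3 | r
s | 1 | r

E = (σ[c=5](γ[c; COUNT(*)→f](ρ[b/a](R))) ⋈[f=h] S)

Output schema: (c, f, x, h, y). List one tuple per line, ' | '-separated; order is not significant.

Per-node cardinality:
  R → 5
  ρ[b/a](R) → 5
  γ[c; COUNT(*)→f](ρ[b/a](R)) → 4
  σ[c=5](γ[c; COUNT(*)→f](ρ[b/a](R))) → 1
  S → 4
  (σ[c=5](γ[c; COUNT(*)→f](ρ[b/a](R))) ⋈[f=h] S) → 1

== RESULT ==
c | f | x | h | y
5 | 1 | s | 1 | r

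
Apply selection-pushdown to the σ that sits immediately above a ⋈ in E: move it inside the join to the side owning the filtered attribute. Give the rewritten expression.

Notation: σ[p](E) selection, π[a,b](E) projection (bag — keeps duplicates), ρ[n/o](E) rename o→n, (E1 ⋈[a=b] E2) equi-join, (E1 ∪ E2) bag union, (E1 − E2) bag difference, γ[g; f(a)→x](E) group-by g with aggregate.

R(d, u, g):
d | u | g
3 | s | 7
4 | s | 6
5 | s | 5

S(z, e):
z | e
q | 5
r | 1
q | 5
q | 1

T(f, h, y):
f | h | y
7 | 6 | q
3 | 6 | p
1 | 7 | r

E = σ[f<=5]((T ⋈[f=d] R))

σ filters on f, owned by the left side.
E' = (σ[f<=5](T) ⋈[f=d] R)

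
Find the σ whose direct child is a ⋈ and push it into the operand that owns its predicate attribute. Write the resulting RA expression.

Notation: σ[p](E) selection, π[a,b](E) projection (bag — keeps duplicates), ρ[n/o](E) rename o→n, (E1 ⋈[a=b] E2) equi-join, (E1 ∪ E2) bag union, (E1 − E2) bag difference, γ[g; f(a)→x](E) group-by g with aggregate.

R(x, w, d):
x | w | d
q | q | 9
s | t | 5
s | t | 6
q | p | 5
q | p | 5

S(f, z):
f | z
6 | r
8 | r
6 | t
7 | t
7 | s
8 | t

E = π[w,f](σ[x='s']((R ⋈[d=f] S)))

σ filters on x, owned by the left side.
E' = π[w,f]((σ[x='s'](R) ⋈[d=f] S))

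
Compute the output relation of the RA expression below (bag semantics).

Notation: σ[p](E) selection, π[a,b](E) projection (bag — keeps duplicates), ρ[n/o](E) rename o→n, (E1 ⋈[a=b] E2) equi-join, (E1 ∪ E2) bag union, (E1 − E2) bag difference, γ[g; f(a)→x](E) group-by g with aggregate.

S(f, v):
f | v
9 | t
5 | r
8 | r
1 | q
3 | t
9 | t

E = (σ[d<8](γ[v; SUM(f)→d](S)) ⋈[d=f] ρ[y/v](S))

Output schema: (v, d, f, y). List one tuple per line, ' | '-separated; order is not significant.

Per-node cardinality:
  S → 6
  γ[v; SUM(f)→d](S) → 3
  σ[d<8](γ[v; SUM(f)→d](S)) → 1
  S → 6
  ρ[y/v](S) → 6
  (σ[d<8](γ[v; SUM(f)→d](S)) ⋈[d=f] ρ[y/v](S)) → 1

== RESULT ==
v | d | f | y
q | 1 | 1 | q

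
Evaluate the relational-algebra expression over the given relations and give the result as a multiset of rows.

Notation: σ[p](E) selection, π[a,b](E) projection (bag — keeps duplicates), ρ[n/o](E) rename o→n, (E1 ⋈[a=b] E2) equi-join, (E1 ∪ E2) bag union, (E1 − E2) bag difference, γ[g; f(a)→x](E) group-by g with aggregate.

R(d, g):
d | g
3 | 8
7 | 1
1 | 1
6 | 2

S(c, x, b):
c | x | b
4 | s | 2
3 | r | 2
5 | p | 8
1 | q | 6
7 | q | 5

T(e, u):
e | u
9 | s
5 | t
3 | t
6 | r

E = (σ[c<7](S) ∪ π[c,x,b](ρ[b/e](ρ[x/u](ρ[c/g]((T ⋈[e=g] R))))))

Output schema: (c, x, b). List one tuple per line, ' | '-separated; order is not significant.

Row counts bottom-up:
  S → 5
  σ[c<7](S) → 4
  T → 4
  R → 4
  (T ⋈[e=g] R) → 0
  ρ[c/g]((T ⋈[e=g] R)) → 0
  ρ[x/u](ρ[c/g]((T ⋈[e=g] R))) → 0
  ρ[b/e](ρ[x/u](ρ[c/g]((T ⋈[e=g] R)))) → 0
  π[c,x,b](ρ[b/e](ρ[x/u](ρ[c/g]((T ⋈[e=g] R))))) → 0
  (σ[c<7](S) ∪ π[c,x,b](ρ[b/e](ρ[x/u](ρ[c/g]((T ⋈[e=g] R)))))) → 4

== RESULT ==
c | x | b
1 | q | 6
3 | r | 2
4 | s | 2
5 | p | 8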